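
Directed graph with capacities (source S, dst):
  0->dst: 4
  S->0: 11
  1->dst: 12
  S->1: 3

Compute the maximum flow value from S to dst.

Augment S->0->dst: bottleneck 4. Total 4.
Augment S->1->dst: bottleneck 3. Total 7.
No augmenting path remains in the residual graph.

7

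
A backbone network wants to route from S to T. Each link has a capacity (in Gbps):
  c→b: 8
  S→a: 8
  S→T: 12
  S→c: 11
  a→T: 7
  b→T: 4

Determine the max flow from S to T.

23

Augment S→T: bottleneck 12. Total 12.
Augment S→a→T: bottleneck 7. Total 19.
Augment S→c→b→T: bottleneck 4. Total 23.
No augmenting path remains in the residual graph.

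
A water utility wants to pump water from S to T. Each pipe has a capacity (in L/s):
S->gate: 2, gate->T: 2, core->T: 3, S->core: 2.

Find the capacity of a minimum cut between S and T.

Max flow = 4 (via 2 augmenting paths).
In the residual at optimum, the set reachable from S is {S}.
Cut edges: S->core (cap 2), S->gate (cap 2). Sum = 4.

4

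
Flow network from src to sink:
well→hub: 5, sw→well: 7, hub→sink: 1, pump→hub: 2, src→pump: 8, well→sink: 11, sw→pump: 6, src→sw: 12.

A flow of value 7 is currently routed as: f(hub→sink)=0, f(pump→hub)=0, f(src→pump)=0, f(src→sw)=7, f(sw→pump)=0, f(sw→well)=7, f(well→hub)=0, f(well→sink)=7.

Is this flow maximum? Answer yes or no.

Residual path src→pump→hub→sink has bottleneck 1 > 0.
Pushing 1 along it raises the flow to 8, so the given flow is not maximum.

No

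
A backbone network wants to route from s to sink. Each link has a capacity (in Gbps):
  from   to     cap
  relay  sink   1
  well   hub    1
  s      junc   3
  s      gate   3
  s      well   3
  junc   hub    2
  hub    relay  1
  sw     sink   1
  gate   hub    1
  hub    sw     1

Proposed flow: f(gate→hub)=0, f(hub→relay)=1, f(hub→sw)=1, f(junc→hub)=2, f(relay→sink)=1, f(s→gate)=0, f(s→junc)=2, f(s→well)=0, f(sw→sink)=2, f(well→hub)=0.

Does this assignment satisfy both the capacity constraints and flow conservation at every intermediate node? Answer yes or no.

Capacity violated on sw→sink: flow 2 > capacity 1.

No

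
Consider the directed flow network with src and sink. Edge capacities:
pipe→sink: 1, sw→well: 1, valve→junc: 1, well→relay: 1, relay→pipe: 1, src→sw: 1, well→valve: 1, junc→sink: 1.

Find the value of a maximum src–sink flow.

Augment src→sw→well→valve→junc→sink: bottleneck 1. Total 1.
No augmenting path remains in the residual graph.

1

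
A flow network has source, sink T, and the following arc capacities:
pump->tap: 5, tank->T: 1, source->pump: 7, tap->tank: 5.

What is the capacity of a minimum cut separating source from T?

Max flow = 1 (via 1 augmenting path).
In the residual at optimum, the set reachable from source is {pump, source, tank, tap}.
Cut edges: tank->T (cap 1). Sum = 1.

1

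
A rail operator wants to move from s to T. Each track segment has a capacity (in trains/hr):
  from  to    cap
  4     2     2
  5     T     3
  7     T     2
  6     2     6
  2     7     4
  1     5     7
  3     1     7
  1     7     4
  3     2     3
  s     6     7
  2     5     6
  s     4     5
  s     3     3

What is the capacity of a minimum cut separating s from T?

5

Max flow = 5 (via 3 augmenting paths).
In the residual at optimum, the set reachable from s is {1, 2, 3, 4, 5, 6, 7, s}.
Cut edges: 5->T (cap 3), 7->T (cap 2). Sum = 5.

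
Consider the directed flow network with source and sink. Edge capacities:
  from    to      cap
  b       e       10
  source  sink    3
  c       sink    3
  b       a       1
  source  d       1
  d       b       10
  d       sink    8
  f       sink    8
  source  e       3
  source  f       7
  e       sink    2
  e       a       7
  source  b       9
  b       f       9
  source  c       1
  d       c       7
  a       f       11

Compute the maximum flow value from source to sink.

Augment source->sink: bottleneck 3. Total 3.
Augment source->d->sink: bottleneck 1. Total 4.
Augment source->e->sink: bottleneck 2. Total 6.
Augment source->c->sink: bottleneck 1. Total 7.
Augment source->f->sink: bottleneck 7. Total 14.
Augment source->b->f->sink: bottleneck 1. Total 15.
No augmenting path remains in the residual graph.

15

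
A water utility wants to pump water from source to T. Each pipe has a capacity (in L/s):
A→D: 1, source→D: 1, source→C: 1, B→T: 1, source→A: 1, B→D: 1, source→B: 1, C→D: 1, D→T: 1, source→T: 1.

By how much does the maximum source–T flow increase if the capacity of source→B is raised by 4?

0

Original max flow = 3.
Even with extra capacity on source→B, another cut of capacity 3 remains binding.
New max flow = 3. Increase = 0.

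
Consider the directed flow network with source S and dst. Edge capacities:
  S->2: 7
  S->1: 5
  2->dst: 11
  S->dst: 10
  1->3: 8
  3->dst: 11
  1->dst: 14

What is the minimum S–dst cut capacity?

22

Max flow = 22 (via 3 augmenting paths).
In the residual at optimum, the set reachable from S is {S}.
Cut edges: S->2 (cap 7), S->1 (cap 5), S->dst (cap 10). Sum = 22.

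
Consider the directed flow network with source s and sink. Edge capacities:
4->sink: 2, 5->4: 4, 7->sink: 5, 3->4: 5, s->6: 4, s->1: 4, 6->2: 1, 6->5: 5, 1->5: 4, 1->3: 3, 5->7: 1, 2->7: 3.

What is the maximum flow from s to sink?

Augment s->6->2->7->sink: bottleneck 1. Total 1.
Augment s->6->5->7->sink: bottleneck 1. Total 2.
Augment s->6->5->4->sink: bottleneck 2. Total 4.
No augmenting path remains in the residual graph.

4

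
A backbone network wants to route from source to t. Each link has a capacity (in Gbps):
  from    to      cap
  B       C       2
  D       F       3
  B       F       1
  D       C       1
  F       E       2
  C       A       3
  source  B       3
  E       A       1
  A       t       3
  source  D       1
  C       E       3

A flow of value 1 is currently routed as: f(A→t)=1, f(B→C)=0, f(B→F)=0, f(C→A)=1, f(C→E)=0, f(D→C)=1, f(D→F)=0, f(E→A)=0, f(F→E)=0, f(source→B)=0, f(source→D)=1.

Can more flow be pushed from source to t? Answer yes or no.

Yes

Residual path source→B→C→A→t has bottleneck 2 > 0.
Pushing 2 along it raises the flow to 3, so the given flow is not maximum.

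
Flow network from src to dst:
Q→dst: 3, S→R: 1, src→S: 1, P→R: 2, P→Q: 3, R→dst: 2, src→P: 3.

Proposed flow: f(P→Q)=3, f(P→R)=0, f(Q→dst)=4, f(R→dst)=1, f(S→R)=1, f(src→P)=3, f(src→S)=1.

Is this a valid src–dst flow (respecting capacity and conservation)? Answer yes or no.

No

Capacity violated on Q→dst: flow 4 > capacity 3.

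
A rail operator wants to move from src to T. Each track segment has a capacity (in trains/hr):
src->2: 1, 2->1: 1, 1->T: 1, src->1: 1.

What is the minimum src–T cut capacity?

1

Max flow = 1 (via 1 augmenting path).
In the residual at optimum, the set reachable from src is {1, 2, src}.
Cut edges: 1->T (cap 1). Sum = 1.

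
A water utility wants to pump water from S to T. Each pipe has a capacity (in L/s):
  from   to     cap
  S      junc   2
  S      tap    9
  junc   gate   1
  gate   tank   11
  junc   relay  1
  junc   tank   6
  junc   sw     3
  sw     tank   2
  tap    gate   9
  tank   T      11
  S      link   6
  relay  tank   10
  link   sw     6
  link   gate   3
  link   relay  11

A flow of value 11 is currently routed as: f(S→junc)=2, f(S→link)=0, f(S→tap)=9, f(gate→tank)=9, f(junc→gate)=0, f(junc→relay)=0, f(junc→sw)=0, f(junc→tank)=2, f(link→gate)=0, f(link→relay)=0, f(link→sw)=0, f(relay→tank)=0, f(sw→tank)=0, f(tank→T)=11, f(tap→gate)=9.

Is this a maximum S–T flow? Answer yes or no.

Residual reachable from S: {S, gate, junc, link, relay, sw, tank, tap}; T is not reachable.
Saturated cut: tank→T with total capacity 11 = current flow value. Flow is maximum.

Yes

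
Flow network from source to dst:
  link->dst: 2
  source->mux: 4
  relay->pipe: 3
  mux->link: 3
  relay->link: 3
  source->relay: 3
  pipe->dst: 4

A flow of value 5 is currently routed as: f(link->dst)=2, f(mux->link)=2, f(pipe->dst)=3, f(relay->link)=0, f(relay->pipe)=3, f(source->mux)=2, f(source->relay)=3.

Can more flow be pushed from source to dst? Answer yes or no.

Residual reachable from source: {link, mux, source}; dst is not reachable.
Saturated cut: source->relay, link->dst with total capacity 5 = current flow value. Flow is maximum.

No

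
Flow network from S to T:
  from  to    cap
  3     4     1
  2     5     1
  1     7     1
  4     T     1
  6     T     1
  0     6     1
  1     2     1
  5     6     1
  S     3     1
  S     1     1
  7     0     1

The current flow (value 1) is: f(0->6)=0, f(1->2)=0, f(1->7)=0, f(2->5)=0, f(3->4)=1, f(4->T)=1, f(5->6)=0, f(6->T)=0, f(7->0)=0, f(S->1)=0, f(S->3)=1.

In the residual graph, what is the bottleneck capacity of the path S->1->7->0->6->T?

Residual capacities along the path: S->1: 1, 1->7: 1, 7->0: 1, 0->6: 1, 6->T: 1.
Minimum is 1.

1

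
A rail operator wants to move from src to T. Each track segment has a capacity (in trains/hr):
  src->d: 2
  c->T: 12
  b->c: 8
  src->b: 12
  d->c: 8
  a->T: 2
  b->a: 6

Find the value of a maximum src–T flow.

Augment src->d->c->T: bottleneck 2. Total 2.
Augment src->b->c->T: bottleneck 8. Total 10.
Augment src->b->a->T: bottleneck 2. Total 12.
No augmenting path remains in the residual graph.

12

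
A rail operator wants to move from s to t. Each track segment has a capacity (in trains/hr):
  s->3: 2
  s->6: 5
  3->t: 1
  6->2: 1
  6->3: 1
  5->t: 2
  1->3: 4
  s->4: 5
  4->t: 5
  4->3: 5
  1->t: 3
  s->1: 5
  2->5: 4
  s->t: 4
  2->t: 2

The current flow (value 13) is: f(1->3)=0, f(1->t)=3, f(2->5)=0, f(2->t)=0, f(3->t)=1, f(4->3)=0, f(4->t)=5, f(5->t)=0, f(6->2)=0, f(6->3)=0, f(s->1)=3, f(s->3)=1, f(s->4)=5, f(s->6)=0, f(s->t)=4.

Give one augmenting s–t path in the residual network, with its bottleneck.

s->6->2->t, bottleneck 1

Residual along s->6->2->t: s->6: 5, 6->2: 1, 2->t: 2.
Bottleneck = min = 1.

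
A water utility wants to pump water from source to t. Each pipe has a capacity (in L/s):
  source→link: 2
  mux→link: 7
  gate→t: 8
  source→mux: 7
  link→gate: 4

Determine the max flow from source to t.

4

Augment source→link→gate→t: bottleneck 2. Total 2.
Augment source→mux→link→gate→t: bottleneck 2. Total 4.
No augmenting path remains in the residual graph.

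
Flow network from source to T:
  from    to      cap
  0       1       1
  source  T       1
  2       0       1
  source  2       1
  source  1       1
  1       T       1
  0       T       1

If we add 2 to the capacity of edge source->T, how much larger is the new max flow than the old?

2

Original max flow = 3.
After raising cap(source->T), augmenting paths through that edge carry 2 more units.
New max flow = 5. Increase = 2.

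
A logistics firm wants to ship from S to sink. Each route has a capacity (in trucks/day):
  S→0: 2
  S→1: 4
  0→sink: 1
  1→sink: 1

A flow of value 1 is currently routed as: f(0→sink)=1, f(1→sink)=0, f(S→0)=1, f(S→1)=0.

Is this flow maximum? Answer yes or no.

Residual path S→1→sink has bottleneck 1 > 0.
Pushing 1 along it raises the flow to 2, so the given flow is not maximum.

No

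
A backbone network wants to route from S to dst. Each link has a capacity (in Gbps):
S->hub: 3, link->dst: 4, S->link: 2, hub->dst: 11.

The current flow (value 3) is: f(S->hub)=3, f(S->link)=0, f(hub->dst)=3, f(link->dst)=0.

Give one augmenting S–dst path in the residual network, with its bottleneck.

S->link->dst, bottleneck 2

Residual along S->link->dst: S->link: 2, link->dst: 4.
Bottleneck = min = 2.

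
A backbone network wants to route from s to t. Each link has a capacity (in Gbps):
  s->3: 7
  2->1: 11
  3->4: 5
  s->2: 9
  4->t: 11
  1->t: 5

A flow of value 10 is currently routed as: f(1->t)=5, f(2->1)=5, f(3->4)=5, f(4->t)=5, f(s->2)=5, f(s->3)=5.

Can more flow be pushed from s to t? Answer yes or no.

Residual reachable from s: {1, 2, 3, s}; t is not reachable.
Saturated cut: 3->4, 1->t with total capacity 10 = current flow value. Flow is maximum.

No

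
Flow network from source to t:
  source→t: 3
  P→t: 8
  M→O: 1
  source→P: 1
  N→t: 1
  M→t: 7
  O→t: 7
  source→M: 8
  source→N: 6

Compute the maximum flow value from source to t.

Augment source→t: bottleneck 3. Total 3.
Augment source→M→t: bottleneck 7. Total 10.
Augment source→P→t: bottleneck 1. Total 11.
Augment source→N→t: bottleneck 1. Total 12.
Augment source→M→O→t: bottleneck 1. Total 13.
No augmenting path remains in the residual graph.

13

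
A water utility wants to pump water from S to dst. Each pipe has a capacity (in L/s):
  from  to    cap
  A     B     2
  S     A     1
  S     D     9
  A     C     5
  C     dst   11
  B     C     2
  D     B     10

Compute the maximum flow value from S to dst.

3

Augment S->A->C->dst: bottleneck 1. Total 1.
Augment S->D->B->C->dst: bottleneck 2. Total 3.
No augmenting path remains in the residual graph.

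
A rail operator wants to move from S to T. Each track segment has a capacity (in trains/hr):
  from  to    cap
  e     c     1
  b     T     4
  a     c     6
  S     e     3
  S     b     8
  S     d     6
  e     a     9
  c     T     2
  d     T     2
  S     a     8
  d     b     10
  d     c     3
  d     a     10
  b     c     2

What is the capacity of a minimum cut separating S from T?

Max flow = 8 (via 4 augmenting paths).
In the residual at optimum, the set reachable from S is {S, a, b, c, d, e}.
Cut edges: d->T (cap 2), b->T (cap 4), c->T (cap 2). Sum = 8.

8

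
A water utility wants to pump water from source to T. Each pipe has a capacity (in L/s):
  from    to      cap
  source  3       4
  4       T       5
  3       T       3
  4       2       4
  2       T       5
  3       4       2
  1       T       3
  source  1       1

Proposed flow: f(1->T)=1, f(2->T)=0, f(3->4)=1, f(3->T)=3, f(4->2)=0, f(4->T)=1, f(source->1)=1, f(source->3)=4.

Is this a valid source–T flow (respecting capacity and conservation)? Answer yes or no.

Every edge has 0 ≤ f(e) ≤ cap(e).
At each intermediate node, inflow equals outflow.

Yes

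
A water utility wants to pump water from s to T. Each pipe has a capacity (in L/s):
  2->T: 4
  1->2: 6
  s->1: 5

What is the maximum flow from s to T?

Augment s->1->2->T: bottleneck 4. Total 4.
No augmenting path remains in the residual graph.

4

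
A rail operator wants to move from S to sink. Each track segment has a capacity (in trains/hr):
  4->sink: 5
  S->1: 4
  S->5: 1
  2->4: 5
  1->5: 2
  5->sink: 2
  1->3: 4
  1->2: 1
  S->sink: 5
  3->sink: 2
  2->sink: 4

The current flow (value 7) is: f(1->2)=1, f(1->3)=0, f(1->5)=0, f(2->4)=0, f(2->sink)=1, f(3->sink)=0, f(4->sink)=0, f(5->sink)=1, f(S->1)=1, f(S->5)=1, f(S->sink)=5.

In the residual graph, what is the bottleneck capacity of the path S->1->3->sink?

2

Residual capacities along the path: S->1: 3, 1->3: 4, 3->sink: 2.
Minimum is 2.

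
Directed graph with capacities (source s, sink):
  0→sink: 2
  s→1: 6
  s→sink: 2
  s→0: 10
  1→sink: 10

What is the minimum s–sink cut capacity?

10

Max flow = 10 (via 3 augmenting paths).
In the residual at optimum, the set reachable from s is {0, s}.
Cut edges: s→1 (cap 6), s→sink (cap 2), 0→sink (cap 2). Sum = 10.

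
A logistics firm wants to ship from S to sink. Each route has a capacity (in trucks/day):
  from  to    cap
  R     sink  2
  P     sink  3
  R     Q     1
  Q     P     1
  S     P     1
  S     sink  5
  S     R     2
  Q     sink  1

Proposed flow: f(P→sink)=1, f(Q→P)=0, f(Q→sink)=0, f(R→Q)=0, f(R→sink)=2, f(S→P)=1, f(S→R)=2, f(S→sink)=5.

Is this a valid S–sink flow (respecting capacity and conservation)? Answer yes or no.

Every edge has 0 ≤ f(e) ≤ cap(e).
At each intermediate node, inflow equals outflow.

Yes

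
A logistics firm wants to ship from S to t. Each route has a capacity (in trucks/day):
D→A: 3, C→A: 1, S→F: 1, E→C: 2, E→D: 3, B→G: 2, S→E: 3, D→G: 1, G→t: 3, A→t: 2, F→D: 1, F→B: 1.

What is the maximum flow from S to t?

4

Augment S→E→C→A→t: bottleneck 1. Total 1.
Augment S→E→D→A→t: bottleneck 1. Total 2.
Augment S→E→D→G→t: bottleneck 1. Total 3.
Augment S→F→B→G→t: bottleneck 1. Total 4.
No augmenting path remains in the residual graph.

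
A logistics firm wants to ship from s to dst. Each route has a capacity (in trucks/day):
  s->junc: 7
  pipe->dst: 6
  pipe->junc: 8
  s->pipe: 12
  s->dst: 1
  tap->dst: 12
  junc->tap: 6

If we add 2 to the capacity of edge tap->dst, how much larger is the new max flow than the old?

0

Original max flow = 13.
Edge tap->dst does not cross the min cut (source side {junc, pipe, s}), so extra capacity there cannot help.
New max flow = 13. Increase = 0.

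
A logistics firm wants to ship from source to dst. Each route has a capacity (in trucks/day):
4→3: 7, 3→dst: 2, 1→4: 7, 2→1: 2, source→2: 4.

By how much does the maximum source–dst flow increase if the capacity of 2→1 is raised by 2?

0

Original max flow = 2.
Even with extra capacity on 2→1, another cut of capacity 2 remains binding.
New max flow = 2. Increase = 0.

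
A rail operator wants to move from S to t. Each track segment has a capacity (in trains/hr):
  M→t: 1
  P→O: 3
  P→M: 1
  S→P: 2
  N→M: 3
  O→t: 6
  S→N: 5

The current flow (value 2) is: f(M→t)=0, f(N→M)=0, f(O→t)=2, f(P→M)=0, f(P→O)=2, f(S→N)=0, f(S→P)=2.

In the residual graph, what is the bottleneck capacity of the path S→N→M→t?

1

Residual capacities along the path: S→N: 5, N→M: 3, M→t: 1.
Minimum is 1.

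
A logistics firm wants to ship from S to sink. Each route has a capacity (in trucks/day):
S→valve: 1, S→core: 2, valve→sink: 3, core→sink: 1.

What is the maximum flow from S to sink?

2

Augment S→core→sink: bottleneck 1. Total 1.
Augment S→valve→sink: bottleneck 1. Total 2.
No augmenting path remains in the residual graph.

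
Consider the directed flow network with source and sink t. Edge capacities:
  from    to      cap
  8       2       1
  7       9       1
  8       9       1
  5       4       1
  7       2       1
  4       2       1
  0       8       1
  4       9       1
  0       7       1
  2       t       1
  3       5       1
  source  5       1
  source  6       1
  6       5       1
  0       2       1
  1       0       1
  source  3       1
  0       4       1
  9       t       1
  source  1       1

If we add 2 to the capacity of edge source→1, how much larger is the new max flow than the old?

0

Original max flow = 2.
Even with extra capacity on source→1, another cut of capacity 2 remains binding.
New max flow = 2. Increase = 0.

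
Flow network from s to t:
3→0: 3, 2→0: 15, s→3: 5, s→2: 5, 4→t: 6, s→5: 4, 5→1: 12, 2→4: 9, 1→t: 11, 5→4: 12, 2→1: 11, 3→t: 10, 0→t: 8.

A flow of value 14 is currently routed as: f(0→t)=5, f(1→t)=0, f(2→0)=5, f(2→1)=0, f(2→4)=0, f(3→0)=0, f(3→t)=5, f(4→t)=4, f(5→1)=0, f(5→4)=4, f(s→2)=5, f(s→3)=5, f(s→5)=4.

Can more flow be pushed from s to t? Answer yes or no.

Residual reachable from s: {s}; t is not reachable.
Saturated cut: s→2, s→5, s→3 with total capacity 14 = current flow value. Flow is maximum.

No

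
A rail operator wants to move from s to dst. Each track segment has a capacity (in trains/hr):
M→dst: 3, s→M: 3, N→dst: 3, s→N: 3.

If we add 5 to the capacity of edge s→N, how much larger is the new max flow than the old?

0

Original max flow = 6.
Even with extra capacity on s→N, another cut of capacity 6 remains binding.
New max flow = 6. Increase = 0.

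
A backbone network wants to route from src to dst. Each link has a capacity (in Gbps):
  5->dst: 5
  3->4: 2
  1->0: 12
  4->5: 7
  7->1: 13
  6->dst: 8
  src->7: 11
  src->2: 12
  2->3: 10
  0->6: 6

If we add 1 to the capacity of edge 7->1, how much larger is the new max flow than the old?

Original max flow = 8.
Edge 7->1 does not cross the min cut (source side {0, 1, 2, 3, 7, src}), so extra capacity there cannot help.
New max flow = 8. Increase = 0.

0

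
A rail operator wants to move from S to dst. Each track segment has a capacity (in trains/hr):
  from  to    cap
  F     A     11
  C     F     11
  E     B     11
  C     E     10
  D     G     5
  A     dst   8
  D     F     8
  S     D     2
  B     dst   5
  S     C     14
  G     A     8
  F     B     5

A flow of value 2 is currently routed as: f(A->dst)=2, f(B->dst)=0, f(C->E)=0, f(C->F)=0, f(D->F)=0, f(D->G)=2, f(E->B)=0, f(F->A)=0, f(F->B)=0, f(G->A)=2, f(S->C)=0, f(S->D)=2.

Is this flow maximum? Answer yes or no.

No

Residual path S->C->F->A->dst has bottleneck 6 > 0.
Pushing 6 along it raises the flow to 8, so the given flow is not maximum.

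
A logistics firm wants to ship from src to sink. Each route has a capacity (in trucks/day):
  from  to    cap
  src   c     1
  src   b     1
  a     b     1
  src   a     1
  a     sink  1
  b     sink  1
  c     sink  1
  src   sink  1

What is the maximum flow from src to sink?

Augment src→sink: bottleneck 1. Total 1.
Augment src→c→sink: bottleneck 1. Total 2.
Augment src→a→sink: bottleneck 1. Total 3.
Augment src→b→sink: bottleneck 1. Total 4.
No augmenting path remains in the residual graph.

4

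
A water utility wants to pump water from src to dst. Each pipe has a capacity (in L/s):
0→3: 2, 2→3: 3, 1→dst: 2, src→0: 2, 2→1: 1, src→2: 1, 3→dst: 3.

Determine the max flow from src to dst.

3

Augment src→0→3→dst: bottleneck 2. Total 2.
Augment src→2→3→dst: bottleneck 1. Total 3.
No augmenting path remains in the residual graph.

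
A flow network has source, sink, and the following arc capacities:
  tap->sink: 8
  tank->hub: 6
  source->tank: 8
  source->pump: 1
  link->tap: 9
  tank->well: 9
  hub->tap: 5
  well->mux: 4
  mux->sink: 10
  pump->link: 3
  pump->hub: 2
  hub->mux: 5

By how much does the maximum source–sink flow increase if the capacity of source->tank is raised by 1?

Original max flow = 9.
After raising cap(source->tank), augmenting paths through that edge carry 1 more unit.
New max flow = 10. Increase = 1.

1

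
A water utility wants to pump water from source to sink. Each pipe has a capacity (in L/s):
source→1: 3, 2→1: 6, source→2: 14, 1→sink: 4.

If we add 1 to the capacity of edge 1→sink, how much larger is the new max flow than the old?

1

Original max flow = 4.
After raising cap(1→sink), augmenting paths through that edge carry 1 more unit.
New max flow = 5. Increase = 1.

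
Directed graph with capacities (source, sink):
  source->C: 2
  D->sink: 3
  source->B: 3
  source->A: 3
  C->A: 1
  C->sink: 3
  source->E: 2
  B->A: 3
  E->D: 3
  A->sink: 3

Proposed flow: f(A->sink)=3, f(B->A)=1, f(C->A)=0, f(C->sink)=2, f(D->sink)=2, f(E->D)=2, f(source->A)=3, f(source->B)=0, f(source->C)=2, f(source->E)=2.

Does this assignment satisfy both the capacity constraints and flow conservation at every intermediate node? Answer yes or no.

Conservation fails at B: inflow 0 ≠ outflow 1.

No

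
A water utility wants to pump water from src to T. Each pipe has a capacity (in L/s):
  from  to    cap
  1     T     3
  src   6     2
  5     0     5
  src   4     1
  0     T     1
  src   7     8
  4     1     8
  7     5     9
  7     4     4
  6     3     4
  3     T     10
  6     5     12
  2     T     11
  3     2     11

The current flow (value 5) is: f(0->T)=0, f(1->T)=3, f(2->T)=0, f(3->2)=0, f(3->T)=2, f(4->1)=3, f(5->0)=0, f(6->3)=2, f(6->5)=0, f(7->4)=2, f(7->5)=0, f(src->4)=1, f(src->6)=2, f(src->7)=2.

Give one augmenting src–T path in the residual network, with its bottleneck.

src->7->5->0->T, bottleneck 1

Residual along src->7->5->0->T: src->7: 6, 7->5: 9, 5->0: 5, 0->T: 1.
Bottleneck = min = 1.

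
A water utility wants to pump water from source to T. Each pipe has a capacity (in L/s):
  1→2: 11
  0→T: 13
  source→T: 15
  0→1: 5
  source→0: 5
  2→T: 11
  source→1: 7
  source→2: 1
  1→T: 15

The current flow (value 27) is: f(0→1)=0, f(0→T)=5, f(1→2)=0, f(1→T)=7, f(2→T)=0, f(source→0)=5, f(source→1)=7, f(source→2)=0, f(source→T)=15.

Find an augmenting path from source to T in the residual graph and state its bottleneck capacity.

Residual along source→2→T: source→2: 1, 2→T: 11.
Bottleneck = min = 1.

source→2→T, bottleneck 1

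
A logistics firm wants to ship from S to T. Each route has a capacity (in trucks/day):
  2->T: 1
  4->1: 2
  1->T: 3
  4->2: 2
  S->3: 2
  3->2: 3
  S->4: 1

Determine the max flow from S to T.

2

Augment S->4->1->T: bottleneck 1. Total 1.
Augment S->3->2->T: bottleneck 1. Total 2.
No augmenting path remains in the residual graph.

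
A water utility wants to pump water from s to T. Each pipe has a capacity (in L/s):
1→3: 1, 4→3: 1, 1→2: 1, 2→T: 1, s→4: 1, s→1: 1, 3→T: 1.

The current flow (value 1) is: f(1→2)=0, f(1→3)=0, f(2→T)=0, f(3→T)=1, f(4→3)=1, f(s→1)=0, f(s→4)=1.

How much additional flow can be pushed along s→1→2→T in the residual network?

Residual capacities along the path: s→1: 1, 1→2: 1, 2→T: 1.
Minimum is 1.

1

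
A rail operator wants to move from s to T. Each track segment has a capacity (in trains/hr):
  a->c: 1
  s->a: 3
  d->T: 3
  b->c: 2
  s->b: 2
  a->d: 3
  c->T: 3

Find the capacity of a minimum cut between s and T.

5

Max flow = 5 (via 2 augmenting paths).
In the residual at optimum, the set reachable from s is {s}.
Cut edges: s->a (cap 3), s->b (cap 2). Sum = 5.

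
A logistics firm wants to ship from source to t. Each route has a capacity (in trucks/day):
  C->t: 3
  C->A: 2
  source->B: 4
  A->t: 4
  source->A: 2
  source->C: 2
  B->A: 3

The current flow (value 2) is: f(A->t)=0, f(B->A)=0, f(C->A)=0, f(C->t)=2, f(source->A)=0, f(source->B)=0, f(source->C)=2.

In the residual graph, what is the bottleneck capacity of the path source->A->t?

2

Residual capacities along the path: source->A: 2, A->t: 4.
Minimum is 2.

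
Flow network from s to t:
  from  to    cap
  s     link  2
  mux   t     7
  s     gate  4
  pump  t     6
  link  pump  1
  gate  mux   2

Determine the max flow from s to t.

3

Augment s→link→pump→t: bottleneck 1. Total 1.
Augment s→gate→mux→t: bottleneck 2. Total 3.
No augmenting path remains in the residual graph.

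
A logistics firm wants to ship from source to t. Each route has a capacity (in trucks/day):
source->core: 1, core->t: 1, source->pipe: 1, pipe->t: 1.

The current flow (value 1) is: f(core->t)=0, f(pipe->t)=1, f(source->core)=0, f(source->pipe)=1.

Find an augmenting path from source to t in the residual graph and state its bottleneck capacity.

Residual along source->core->t: source->core: 1, core->t: 1.
Bottleneck = min = 1.

source->core->t, bottleneck 1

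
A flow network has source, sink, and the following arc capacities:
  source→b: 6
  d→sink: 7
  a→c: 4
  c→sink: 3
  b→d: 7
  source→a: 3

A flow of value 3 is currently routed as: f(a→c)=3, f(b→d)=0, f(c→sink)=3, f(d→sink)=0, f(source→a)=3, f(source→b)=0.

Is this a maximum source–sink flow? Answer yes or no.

No

Residual path source→b→d→sink has bottleneck 6 > 0.
Pushing 6 along it raises the flow to 9, so the given flow is not maximum.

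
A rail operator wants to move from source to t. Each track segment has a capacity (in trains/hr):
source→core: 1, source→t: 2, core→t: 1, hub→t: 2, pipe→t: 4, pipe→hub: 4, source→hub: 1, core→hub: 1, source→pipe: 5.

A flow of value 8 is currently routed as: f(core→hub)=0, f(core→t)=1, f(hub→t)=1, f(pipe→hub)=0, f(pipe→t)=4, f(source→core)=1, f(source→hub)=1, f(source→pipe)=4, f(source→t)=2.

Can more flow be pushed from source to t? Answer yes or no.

Yes

Residual path source→pipe→hub→t has bottleneck 1 > 0.
Pushing 1 along it raises the flow to 9, so the given flow is not maximum.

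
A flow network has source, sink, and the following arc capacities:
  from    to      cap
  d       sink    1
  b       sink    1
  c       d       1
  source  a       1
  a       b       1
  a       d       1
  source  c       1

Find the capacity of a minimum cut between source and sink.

2

Max flow = 2 (via 2 augmenting paths).
In the residual at optimum, the set reachable from source is {source}.
Cut edges: source->a (cap 1), source->c (cap 1). Sum = 2.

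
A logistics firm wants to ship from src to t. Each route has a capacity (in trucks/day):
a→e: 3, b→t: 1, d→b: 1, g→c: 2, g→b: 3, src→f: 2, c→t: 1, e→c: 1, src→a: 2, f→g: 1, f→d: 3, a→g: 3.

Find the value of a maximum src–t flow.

2

Augment src→f→d→b→t: bottleneck 1. Total 1.
Augment src→f→g→c→t: bottleneck 1. Total 2.
No augmenting path remains in the residual graph.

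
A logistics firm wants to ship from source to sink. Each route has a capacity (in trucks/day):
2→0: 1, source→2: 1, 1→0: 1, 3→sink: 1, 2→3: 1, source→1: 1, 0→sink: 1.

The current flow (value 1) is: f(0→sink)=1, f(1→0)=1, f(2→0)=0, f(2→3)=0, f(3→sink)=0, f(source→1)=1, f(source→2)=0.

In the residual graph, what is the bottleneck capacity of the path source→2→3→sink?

Residual capacities along the path: source→2: 1, 2→3: 1, 3→sink: 1.
Minimum is 1.

1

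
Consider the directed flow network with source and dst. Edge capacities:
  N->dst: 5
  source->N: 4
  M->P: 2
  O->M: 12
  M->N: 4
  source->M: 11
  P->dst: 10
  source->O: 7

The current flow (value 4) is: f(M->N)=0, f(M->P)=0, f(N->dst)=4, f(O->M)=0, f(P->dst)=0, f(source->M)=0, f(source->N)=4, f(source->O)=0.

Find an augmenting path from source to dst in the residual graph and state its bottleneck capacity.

source->M->N->dst, bottleneck 1

Residual along source->M->N->dst: source->M: 11, M->N: 4, N->dst: 1.
Bottleneck = min = 1.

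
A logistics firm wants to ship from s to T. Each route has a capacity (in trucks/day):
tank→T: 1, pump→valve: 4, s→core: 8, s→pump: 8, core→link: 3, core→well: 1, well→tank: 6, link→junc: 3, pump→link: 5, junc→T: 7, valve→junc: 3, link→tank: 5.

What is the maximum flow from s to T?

7

Augment s→pump→valve→junc→T: bottleneck 3. Total 3.
Augment s→pump→link→junc→T: bottleneck 3. Total 6.
Augment s→pump→link→tank→T: bottleneck 1. Total 7.
No augmenting path remains in the residual graph.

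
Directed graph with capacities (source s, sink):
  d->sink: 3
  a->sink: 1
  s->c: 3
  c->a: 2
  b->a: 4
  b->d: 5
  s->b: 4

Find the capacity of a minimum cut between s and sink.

4

Max flow = 4 (via 2 augmenting paths).
In the residual at optimum, the set reachable from s is {a, b, c, d, s}.
Cut edges: a->sink (cap 1), d->sink (cap 3). Sum = 4.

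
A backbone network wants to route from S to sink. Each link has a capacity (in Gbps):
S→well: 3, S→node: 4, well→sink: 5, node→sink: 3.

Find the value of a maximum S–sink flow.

Augment S→well→sink: bottleneck 3. Total 3.
Augment S→node→sink: bottleneck 3. Total 6.
No augmenting path remains in the residual graph.

6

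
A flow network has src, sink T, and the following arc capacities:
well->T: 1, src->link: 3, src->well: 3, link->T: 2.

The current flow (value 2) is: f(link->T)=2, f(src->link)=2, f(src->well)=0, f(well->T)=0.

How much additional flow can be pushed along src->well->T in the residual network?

Residual capacities along the path: src->well: 3, well->T: 1.
Minimum is 1.

1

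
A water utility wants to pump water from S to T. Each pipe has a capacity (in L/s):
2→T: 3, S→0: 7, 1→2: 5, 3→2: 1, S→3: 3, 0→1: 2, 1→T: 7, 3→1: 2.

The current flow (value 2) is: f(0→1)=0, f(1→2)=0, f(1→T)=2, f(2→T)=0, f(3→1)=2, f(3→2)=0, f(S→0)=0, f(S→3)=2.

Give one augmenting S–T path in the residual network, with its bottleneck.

S→3→2→T, bottleneck 1

Residual along S→3→2→T: S→3: 1, 3→2: 1, 2→T: 3.
Bottleneck = min = 1.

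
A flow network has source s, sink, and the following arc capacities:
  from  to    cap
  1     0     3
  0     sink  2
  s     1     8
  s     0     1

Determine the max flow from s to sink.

2

Augment s->0->sink: bottleneck 1. Total 1.
Augment s->1->0->sink: bottleneck 1. Total 2.
No augmenting path remains in the residual graph.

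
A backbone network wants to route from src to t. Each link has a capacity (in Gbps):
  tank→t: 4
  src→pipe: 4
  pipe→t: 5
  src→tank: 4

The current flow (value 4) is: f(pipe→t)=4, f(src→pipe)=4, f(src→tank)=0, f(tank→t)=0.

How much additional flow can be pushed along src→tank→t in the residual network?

Residual capacities along the path: src→tank: 4, tank→t: 4.
Minimum is 4.

4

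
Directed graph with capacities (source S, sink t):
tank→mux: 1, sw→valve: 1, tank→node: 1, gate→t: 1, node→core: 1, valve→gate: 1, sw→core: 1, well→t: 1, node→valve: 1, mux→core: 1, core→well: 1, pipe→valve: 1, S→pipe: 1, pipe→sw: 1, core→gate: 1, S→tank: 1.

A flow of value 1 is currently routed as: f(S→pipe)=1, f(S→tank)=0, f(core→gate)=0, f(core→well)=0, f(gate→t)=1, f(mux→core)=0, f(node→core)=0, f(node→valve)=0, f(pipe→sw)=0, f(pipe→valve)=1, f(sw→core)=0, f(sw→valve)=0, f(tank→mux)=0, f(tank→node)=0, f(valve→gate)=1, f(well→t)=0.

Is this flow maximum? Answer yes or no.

Residual path S→tank→node→core→well→t has bottleneck 1 > 0.
Pushing 1 along it raises the flow to 2, so the given flow is not maximum.

No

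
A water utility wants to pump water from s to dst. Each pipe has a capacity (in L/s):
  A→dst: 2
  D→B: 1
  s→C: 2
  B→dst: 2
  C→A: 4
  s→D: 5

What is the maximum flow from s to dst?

Augment s→D→B→dst: bottleneck 1. Total 1.
Augment s→C→A→dst: bottleneck 2. Total 3.
No augmenting path remains in the residual graph.

3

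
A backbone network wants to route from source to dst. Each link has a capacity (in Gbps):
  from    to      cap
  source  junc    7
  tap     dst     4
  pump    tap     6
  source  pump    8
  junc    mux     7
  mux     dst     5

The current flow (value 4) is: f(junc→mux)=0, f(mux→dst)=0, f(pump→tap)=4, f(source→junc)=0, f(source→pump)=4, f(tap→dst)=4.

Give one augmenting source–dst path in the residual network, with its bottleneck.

Residual along source→junc→mux→dst: source→junc: 7, junc→mux: 7, mux→dst: 5.
Bottleneck = min = 5.

source→junc→mux→dst, bottleneck 5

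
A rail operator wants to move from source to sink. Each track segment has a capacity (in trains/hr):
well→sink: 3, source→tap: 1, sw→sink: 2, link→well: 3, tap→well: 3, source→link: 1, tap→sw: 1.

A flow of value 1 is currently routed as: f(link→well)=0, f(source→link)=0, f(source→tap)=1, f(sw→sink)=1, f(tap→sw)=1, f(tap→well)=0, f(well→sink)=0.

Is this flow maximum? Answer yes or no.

No

Residual path source→link→well→sink has bottleneck 1 > 0.
Pushing 1 along it raises the flow to 2, so the given flow is not maximum.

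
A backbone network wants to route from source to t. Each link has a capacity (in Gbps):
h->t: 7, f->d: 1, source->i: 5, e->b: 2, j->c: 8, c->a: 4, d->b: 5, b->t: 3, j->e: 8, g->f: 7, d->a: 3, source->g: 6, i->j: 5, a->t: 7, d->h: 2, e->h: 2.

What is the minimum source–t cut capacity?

Max flow = 6 (via 3 augmenting paths).
In the residual at optimum, the set reachable from source is {f, g, source}.
Cut edges: source->i (cap 5), f->d (cap 1). Sum = 6.

6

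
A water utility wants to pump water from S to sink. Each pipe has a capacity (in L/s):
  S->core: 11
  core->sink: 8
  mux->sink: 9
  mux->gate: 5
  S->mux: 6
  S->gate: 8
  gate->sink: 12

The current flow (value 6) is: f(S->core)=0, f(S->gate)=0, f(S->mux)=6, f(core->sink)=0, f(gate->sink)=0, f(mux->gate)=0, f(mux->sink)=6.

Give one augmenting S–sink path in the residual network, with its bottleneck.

Residual along S->core->sink: S->core: 11, core->sink: 8.
Bottleneck = min = 8.

S->core->sink, bottleneck 8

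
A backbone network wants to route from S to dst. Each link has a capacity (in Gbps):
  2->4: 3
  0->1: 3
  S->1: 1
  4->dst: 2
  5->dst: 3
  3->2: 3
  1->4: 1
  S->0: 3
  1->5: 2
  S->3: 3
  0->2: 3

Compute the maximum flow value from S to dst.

Augment S->1->5->dst: bottleneck 1. Total 1.
Augment S->3->2->4->dst: bottleneck 2. Total 3.
Augment S->0->1->5->dst: bottleneck 1. Total 4.
No augmenting path remains in the residual graph.

4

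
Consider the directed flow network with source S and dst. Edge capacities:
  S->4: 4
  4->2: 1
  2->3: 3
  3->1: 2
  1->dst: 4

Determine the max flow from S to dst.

1

Augment S->4->2->3->1->dst: bottleneck 1. Total 1.
No augmenting path remains in the residual graph.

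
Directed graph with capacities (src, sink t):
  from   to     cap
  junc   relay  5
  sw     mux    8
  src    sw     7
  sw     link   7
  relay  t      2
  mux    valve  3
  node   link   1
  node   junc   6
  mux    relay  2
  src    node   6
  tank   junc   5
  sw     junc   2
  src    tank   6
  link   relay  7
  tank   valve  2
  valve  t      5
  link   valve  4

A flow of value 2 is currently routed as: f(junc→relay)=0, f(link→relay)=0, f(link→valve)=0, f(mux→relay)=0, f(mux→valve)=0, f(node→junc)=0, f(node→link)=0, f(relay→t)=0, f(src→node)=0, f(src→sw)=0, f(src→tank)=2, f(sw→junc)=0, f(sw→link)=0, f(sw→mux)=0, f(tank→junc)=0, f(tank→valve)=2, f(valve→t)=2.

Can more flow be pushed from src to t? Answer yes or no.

Yes

Residual path src→sw→junc→relay→t has bottleneck 2 > 0.
Pushing 2 along it raises the flow to 4, so the given flow is not maximum.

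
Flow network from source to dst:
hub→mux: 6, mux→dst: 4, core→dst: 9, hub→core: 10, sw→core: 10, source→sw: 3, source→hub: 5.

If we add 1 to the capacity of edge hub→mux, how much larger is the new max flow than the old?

0

Original max flow = 8.
Edge hub→mux does not cross the min cut (source side {source}), so extra capacity there cannot help.
New max flow = 8. Increase = 0.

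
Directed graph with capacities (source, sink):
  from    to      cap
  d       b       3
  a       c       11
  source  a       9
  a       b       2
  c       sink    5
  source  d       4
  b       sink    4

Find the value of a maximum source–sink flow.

Augment source→d→b→sink: bottleneck 3. Total 3.
Augment source→a→b→sink: bottleneck 1. Total 4.
Augment source→a→c→sink: bottleneck 5. Total 9.
No augmenting path remains in the residual graph.

9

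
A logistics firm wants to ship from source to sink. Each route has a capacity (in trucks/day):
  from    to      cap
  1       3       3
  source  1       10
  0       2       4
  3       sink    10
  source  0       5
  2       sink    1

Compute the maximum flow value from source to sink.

Augment source->0->2->sink: bottleneck 1. Total 1.
Augment source->1->3->sink: bottleneck 3. Total 4.
No augmenting path remains in the residual graph.

4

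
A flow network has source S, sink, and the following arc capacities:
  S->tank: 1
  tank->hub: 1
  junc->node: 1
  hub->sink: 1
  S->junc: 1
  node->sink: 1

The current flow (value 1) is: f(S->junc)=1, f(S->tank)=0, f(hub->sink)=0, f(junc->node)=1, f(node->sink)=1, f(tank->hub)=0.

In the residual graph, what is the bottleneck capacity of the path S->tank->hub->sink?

Residual capacities along the path: S->tank: 1, tank->hub: 1, hub->sink: 1.
Minimum is 1.

1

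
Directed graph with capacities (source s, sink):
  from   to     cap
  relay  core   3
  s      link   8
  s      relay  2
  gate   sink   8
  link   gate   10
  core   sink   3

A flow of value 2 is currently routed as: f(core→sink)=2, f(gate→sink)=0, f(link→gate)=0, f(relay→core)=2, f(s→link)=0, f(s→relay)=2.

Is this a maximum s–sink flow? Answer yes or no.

No

Residual path s→link→gate→sink has bottleneck 8 > 0.
Pushing 8 along it raises the flow to 10, so the given flow is not maximum.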